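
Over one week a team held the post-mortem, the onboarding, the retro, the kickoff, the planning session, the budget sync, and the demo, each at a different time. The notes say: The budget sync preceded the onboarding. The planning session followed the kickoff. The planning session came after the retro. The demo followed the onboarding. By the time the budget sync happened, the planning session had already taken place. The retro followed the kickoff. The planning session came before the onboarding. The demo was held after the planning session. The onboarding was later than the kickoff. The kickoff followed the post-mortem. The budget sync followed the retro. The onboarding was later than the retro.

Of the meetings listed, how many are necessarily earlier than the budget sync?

Directly stated before the budget sync: the planning session and the retro.
The kickoff reaches the budget sync via the kickoff → the retro → the budget sync.
The post-mortem reaches the budget sync via the post-mortem → the kickoff → the retro → the budget sync.
No chain forces the demo (or any of the others) ahead of the budget sync.
That's the kickoff, the planning session, the post-mortem, and the retro — 4 in all.

4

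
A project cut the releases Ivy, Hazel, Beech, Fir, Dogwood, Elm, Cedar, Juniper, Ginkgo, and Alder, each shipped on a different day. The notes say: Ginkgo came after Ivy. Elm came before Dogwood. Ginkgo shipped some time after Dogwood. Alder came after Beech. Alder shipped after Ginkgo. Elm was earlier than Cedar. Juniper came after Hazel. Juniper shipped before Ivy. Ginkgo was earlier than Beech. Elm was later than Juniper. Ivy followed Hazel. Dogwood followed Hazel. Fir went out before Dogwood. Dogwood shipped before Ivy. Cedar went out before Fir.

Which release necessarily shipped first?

Hazel

Hazel has a chain of constraints placing it before every other release, so Hazel must be first.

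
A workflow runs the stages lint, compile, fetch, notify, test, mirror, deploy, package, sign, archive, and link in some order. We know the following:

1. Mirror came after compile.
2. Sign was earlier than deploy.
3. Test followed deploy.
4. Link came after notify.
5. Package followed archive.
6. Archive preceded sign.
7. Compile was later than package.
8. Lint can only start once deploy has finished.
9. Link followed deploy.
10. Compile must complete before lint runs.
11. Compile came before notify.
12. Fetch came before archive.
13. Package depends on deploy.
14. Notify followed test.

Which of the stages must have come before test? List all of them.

archive, deploy, fetch, sign

Directly stated before test: deploy.
Archive reaches test via archive → sign → deploy → test.
Fetch reaches test via fetch → archive → sign → deploy → test.
Sign reaches test via sign → deploy → test.
No chain forces compile (or any of the others) ahead of test.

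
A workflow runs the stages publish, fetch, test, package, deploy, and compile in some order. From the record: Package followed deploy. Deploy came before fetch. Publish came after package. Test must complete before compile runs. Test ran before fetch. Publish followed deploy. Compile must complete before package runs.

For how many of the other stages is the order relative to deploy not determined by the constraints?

Forced after deploy: fetch, package, and publish.
That leaves compile and test with no forced order relative to deploy — 2.

2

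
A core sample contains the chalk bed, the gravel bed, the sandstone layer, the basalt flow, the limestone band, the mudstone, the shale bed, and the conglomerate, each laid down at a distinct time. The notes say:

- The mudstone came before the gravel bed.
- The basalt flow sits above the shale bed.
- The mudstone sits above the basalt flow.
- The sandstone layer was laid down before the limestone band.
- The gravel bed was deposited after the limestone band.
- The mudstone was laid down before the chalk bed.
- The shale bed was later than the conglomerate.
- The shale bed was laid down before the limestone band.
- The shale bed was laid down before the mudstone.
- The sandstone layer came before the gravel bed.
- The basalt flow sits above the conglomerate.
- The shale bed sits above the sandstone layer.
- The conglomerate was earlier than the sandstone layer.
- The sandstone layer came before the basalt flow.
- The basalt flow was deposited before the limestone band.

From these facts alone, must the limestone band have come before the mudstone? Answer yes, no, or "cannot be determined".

cannot be determined

No chain of stated constraints runs from the limestone band to the mudstone, and none runs from the mudstone to the limestone band either.
So the relative order of the limestone band and the mudstone is not fixed by the given facts.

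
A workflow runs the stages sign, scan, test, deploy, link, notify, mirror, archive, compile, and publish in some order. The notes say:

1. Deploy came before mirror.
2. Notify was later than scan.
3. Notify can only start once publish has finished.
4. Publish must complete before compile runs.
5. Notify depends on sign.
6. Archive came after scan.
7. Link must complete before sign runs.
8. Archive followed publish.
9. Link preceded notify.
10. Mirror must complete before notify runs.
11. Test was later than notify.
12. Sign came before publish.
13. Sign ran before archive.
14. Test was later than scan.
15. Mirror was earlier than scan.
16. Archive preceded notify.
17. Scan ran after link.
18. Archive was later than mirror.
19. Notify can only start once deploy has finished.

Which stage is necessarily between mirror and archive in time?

scan

Tracing the constraints gives mirror → scan → archive, so scan sits after mirror and before archive.
No other stage is forced both after mirror and before archive.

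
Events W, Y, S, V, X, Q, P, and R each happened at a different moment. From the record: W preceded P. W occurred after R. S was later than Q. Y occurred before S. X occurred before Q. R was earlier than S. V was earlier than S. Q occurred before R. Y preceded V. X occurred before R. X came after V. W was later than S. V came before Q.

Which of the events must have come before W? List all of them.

Directly stated before W: R and S.
Q reaches W via Q → R → W.
V reaches W via V → S → W.
X reaches W via X → R → W.
Likewise Y reaches W by chaining the stated constraints.
No chain forces P ahead of W.

Q, R, S, V, X, Y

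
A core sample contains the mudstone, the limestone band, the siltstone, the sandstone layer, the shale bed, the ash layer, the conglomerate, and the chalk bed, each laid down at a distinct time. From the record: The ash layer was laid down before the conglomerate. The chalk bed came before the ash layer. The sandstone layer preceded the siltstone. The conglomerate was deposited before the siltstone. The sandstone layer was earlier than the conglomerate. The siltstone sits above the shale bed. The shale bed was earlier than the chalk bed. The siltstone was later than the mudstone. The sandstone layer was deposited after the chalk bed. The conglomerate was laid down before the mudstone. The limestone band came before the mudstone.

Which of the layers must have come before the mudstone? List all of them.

the ash layer, the chalk bed, the conglomerate, the limestone band, the sandstone layer, the shale bed

Directly stated before the mudstone: the conglomerate and the limestone band.
The ash layer reaches the mudstone via the ash layer → the conglomerate → the mudstone.
The chalk bed reaches the mudstone via the chalk bed → the sandstone layer → the conglomerate → the mudstone.
The sandstone layer reaches the mudstone via the sandstone layer → the conglomerate → the mudstone.
Likewise the shale bed reaches the mudstone by chaining the stated constraints.
No chain forces the siltstone ahead of the mudstone.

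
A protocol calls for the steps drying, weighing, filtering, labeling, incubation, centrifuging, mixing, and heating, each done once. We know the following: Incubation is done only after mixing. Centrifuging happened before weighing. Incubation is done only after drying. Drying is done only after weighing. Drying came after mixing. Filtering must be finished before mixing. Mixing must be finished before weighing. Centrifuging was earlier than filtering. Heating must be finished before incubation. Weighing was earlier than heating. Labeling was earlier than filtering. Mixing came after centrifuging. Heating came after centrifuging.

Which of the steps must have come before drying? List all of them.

Directly stated before drying: mixing and weighing.
Centrifuging reaches drying via centrifuging → mixing → drying.
Filtering reaches drying via filtering → mixing → drying.
Labeling reaches drying via labeling → filtering → mixing → drying.

centrifuging, filtering, labeling, mixing, weighing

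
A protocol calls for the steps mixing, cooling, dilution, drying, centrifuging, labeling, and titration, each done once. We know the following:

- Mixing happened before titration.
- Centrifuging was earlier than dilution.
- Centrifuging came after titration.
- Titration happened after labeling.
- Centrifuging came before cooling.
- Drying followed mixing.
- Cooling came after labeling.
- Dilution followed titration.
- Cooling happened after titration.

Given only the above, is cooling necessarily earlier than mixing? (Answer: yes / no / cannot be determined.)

no

Tracing the constraints gives mixing → titration → cooling, so mixing must come before cooling.
That means cooling cannot be before mixing.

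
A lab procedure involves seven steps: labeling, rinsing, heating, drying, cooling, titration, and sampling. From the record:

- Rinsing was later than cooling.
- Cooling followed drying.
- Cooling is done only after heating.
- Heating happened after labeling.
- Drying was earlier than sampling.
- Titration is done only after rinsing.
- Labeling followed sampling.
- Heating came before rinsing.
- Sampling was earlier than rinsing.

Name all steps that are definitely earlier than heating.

drying, labeling, sampling

Directly stated before heating: labeling.
Drying reaches heating via drying → sampling → labeling → heating.
Sampling reaches heating via sampling → labeling → heating.
No chain forces cooling (or any of the others) ahead of heating.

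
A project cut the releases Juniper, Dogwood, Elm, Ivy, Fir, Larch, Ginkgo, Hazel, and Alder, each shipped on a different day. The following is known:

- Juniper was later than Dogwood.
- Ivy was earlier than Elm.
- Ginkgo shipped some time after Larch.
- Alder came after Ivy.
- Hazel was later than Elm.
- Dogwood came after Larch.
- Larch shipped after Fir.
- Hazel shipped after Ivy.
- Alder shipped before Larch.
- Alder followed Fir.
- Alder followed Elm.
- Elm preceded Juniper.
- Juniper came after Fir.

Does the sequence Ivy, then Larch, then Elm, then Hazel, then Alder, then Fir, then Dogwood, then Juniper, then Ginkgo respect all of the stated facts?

no

The constraints require Alder before Larch, but in the proposed sequence Larch appears ahead of Alder. That one violation is enough.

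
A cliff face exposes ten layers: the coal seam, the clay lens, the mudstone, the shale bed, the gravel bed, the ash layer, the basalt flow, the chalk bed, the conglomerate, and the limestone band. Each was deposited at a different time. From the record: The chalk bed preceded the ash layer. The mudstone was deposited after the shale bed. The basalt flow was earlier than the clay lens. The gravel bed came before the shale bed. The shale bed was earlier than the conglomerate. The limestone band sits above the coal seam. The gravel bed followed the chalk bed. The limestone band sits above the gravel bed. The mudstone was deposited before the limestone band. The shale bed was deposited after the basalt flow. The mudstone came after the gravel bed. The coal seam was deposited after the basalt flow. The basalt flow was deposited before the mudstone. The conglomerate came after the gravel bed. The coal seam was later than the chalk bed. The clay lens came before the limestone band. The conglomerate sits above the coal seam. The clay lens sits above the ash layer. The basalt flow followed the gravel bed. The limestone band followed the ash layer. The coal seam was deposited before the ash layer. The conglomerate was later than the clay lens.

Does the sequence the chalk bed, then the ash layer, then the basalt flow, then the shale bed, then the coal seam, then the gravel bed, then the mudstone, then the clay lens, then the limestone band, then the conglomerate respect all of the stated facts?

no

The constraints require the gravel bed before the basalt flow, but in the proposed sequence the basalt flow appears ahead of the gravel bed. That one violation is enough.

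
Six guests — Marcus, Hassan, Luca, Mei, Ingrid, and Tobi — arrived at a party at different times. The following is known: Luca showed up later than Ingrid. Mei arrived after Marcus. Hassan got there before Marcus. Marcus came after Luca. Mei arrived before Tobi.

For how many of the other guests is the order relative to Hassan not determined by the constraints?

Forced after Hassan: Marcus, Mei, and Tobi.
That leaves Ingrid and Luca with no forced order relative to Hassan — 2.

2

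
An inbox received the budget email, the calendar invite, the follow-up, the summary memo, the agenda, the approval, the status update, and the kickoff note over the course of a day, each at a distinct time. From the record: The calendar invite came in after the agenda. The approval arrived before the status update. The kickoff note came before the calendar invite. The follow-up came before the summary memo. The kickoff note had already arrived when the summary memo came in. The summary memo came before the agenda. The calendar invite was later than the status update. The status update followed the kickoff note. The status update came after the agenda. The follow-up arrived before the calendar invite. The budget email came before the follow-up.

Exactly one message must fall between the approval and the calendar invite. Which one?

the status update

Tracing the constraints gives the approval → the status update → the calendar invite, so the status update sits after the approval and before the calendar invite.
No other message is forced both after the approval and before the calendar invite.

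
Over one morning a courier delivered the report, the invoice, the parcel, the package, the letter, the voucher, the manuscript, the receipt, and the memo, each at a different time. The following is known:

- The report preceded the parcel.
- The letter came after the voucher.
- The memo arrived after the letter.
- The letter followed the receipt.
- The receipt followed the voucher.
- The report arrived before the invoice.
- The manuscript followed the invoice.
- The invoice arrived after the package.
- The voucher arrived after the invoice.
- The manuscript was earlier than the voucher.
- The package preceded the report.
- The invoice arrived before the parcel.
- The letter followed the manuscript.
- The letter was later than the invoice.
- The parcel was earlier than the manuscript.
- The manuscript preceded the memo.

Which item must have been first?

the package

The package has a chain of constraints placing it before every other item, so the package must be first.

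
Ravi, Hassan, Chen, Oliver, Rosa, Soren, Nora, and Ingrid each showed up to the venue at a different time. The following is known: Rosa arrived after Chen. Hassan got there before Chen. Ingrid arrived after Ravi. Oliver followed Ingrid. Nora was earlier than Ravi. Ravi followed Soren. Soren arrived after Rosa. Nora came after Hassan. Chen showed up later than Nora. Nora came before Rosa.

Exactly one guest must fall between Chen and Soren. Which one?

Rosa

Tracing the constraints gives Chen → Rosa → Soren, so Rosa sits after Chen and before Soren.
No other guest is forced both after Chen and before Soren.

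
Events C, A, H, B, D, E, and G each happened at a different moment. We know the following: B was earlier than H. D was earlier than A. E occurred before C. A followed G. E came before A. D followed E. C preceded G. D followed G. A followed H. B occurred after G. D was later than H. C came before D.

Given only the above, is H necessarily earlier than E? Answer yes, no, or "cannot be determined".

no

Tracing the constraints gives E → C → G → B → H, so E must come before H.
That means H cannot be before E.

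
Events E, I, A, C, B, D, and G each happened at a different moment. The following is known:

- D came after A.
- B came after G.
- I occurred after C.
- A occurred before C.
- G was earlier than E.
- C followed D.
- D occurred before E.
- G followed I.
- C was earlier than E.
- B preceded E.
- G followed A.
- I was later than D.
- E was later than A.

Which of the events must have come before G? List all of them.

A, C, D, I

Directly stated before G: A and I.
C reaches G via C → I → G.
D reaches G via D → I → G.
No chain forces B (or any of the others) ahead of G.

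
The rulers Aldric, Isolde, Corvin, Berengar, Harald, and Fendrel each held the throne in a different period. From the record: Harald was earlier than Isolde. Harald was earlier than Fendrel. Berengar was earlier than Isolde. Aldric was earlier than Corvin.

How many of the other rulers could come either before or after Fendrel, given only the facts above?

Forced before Fendrel: Harald.
That leaves Aldric, Berengar, Corvin, and Isolde with no forced order relative to Fendrel — 4.

4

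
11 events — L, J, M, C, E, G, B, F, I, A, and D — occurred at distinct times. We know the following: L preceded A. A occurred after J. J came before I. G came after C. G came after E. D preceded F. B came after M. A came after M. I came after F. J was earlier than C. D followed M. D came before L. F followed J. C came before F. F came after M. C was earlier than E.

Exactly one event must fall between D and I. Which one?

Tracing the constraints gives D → F → I, so F sits after D and before I.
No other event is forced both after D and before I.

F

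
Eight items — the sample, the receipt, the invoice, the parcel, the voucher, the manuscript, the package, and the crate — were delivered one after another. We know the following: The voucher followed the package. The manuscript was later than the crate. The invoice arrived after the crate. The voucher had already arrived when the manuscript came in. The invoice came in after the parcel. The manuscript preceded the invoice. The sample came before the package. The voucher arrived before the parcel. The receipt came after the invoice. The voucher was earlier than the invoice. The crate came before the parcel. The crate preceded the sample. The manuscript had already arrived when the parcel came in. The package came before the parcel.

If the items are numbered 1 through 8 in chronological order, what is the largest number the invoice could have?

7

The invoice must come before the receipt — 1 item forced after it.
Everything else can be placed before the invoice in some valid order, so the invoice can sit as late as position 8 − 1 = 7.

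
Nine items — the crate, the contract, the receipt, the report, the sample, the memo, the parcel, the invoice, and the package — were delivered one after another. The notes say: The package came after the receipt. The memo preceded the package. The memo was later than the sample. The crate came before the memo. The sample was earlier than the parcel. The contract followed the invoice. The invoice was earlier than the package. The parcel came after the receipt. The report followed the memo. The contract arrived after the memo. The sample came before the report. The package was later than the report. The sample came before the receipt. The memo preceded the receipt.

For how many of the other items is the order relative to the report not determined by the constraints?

4

Forced before the report: the crate, the memo, and the sample; forced after the report: the package.
That leaves the contract, the invoice, the parcel, and the receipt with no forced order relative to the report — 4.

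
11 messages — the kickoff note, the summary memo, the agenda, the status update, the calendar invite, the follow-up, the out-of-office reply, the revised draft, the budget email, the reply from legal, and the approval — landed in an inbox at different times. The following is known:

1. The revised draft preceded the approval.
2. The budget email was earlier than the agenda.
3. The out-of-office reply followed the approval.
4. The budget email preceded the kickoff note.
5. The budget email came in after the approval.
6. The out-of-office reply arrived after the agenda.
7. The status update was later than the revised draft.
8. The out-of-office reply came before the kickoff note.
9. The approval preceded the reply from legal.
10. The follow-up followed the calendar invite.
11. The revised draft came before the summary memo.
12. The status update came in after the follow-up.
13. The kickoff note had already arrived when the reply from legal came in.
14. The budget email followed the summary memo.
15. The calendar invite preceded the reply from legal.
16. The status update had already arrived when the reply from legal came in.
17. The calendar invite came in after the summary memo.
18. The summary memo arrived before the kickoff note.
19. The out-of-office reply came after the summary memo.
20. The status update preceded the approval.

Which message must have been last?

the reply from legal

Every other message has a chain of constraints placing it before the reply from legal, so the reply from legal is last.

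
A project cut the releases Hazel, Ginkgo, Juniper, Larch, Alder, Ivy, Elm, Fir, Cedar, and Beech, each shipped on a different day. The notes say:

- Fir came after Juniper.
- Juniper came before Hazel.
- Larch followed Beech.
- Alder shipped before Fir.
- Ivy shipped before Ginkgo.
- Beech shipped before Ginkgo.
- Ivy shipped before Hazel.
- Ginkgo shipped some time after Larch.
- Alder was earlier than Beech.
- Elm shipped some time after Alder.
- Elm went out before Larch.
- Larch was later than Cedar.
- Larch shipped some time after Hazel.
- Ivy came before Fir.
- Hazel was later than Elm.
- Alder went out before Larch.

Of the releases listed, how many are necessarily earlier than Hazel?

4

Directly stated before Hazel: Elm, Ivy, and Juniper.
Alder reaches Hazel via Alder → Elm → Hazel.
No chain forces Fir (or any of the others) ahead of Hazel.
That's Alder, Elm, Ivy, and Juniper — 4 in all.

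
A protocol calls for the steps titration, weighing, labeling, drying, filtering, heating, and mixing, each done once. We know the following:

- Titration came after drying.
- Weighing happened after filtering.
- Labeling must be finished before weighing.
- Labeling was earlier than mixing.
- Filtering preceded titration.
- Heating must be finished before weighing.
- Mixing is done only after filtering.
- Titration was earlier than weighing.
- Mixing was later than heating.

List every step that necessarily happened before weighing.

Directly stated before weighing: filtering, heating, labeling, and titration.
Drying reaches weighing via drying → titration → weighing.

drying, filtering, heating, labeling, titration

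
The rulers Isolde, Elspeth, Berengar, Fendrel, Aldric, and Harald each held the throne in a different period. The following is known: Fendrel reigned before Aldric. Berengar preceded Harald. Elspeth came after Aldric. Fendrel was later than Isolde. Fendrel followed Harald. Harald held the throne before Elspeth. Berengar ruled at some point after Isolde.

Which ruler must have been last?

Every other ruler has a chain of constraints placing them before Elspeth, so Elspeth is last.

Elspeth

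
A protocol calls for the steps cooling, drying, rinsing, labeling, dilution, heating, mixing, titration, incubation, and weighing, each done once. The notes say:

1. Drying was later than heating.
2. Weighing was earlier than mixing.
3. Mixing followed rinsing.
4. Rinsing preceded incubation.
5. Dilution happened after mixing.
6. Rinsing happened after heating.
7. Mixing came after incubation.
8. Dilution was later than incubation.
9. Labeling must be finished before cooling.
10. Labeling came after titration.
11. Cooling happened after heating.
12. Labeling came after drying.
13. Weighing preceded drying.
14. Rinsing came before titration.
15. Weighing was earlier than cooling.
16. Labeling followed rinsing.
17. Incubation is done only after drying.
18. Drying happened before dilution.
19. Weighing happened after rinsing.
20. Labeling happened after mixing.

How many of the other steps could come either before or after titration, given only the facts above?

Forced before titration: heating and rinsing; forced after titration: cooling and labeling.
That leaves dilution, drying, incubation, mixing, and weighing with no forced order relative to titration — 5.

5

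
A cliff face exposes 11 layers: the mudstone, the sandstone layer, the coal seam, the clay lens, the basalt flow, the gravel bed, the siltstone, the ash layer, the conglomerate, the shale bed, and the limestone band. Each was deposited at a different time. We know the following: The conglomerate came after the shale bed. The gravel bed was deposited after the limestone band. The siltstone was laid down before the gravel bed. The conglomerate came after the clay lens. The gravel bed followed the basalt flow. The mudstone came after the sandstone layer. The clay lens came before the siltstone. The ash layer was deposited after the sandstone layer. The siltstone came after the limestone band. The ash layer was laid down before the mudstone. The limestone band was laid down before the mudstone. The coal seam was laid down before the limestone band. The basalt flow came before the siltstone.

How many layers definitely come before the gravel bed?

5

Directly stated before the gravel bed: the basalt flow, the limestone band, and the siltstone.
The clay lens reaches the gravel bed via the clay lens → the siltstone → the gravel bed.
The coal seam reaches the gravel bed via the coal seam → the limestone band → the gravel bed.
That's the basalt flow, the clay lens, the coal seam, the limestone band, and the siltstone — 5 in all.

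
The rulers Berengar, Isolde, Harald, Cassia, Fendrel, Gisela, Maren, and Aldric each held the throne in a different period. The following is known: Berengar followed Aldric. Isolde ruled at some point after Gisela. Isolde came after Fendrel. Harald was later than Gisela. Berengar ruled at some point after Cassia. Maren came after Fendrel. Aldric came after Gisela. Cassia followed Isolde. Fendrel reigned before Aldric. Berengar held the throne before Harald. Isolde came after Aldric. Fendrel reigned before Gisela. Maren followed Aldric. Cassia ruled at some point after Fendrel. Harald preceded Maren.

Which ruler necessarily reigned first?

Fendrel has a chain of constraints placing them before every other ruler, so Fendrel must be first.

Fendrel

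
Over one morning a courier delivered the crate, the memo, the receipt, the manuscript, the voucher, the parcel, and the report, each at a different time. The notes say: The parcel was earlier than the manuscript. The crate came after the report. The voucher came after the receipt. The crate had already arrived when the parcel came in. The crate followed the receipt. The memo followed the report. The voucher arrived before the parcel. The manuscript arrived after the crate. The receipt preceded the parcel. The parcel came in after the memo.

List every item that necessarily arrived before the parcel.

Directly stated before the parcel: the crate, the memo, the receipt, and the voucher.
The report reaches the parcel via the report → the crate → the parcel.
No chain forces the manuscript ahead of the parcel.

the crate, the memo, the receipt, the report, the voucher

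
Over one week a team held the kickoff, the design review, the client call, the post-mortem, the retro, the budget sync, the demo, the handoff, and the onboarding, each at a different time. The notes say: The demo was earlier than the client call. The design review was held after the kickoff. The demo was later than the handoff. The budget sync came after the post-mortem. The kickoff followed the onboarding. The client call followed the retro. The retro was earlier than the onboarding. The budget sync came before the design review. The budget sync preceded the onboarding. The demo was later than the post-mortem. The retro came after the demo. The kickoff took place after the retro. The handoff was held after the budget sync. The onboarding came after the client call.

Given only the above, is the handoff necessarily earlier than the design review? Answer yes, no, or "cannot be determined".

yes

Chain the constraints: the handoff → the demo → the retro → the kickoff → the design review. Each link is directly stated, so the handoff comes before the design review.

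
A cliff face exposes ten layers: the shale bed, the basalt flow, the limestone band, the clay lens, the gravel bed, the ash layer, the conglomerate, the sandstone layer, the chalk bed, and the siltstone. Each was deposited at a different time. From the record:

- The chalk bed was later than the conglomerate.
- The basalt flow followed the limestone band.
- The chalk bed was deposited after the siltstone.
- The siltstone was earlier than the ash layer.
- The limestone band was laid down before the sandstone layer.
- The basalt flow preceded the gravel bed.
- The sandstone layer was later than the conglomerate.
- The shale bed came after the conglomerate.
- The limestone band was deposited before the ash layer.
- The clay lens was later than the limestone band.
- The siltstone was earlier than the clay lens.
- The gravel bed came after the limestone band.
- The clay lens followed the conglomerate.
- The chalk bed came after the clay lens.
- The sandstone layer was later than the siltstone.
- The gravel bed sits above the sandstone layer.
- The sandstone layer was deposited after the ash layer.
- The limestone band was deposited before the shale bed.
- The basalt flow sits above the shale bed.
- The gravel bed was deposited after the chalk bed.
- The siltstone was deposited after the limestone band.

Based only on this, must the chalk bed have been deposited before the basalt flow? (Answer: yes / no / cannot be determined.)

cannot be determined

No chain of stated constraints runs from the chalk bed to the basalt flow, and none runs from the basalt flow to the chalk bed either.
So the relative order of the chalk bed and the basalt flow is not fixed by the given facts.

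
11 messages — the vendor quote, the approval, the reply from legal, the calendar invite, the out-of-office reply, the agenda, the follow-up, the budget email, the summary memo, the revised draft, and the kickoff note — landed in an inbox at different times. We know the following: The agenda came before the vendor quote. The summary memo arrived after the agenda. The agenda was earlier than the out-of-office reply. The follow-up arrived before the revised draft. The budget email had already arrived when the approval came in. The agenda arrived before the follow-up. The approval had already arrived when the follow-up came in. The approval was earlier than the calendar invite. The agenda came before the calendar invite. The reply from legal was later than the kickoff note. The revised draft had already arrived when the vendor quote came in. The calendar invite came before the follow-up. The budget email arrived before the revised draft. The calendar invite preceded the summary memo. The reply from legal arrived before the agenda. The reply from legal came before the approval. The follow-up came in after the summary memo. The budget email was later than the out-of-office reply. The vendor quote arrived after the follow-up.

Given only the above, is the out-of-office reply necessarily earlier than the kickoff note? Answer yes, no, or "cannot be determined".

no

Tracing the constraints gives the kickoff note → the reply from legal → the agenda → the out-of-office reply, so the kickoff note must come before the out-of-office reply.
That means the out-of-office reply cannot be before the kickoff note.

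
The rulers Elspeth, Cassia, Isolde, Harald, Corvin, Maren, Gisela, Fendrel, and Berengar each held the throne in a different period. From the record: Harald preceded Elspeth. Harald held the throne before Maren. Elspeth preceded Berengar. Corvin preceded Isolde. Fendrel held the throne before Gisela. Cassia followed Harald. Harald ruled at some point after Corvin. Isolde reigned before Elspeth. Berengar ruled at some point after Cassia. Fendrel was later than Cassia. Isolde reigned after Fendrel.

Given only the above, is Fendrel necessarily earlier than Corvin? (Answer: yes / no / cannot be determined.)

Tracing the constraints gives Corvin → Harald → Cassia → Fendrel, so Corvin must come before Fendrel.
That means Fendrel cannot be before Corvin.

no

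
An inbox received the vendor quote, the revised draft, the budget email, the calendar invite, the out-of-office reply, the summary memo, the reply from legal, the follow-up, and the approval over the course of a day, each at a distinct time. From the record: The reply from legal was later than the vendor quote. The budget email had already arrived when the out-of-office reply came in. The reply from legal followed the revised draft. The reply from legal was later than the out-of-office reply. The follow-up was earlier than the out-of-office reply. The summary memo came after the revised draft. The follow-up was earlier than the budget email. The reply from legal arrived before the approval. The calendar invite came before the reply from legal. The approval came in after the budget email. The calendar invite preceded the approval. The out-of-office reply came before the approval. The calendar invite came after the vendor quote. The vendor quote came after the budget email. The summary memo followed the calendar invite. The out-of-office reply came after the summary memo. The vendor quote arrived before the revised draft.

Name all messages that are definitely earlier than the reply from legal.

the budget email, the calendar invite, the follow-up, the out-of-office reply, the revised draft, the summary memo, the vendor quote

Directly stated before the reply from legal: the calendar invite, the out-of-office reply, the revised draft, and the vendor quote.
The budget email reaches the reply from legal via the budget email → the vendor quote → the reply from legal.
The follow-up reaches the reply from legal via the follow-up → the out-of-office reply → the reply from legal.
The summary memo reaches the reply from legal via the summary memo → the out-of-office reply → the reply from legal.
No chain forces the approval ahead of the reply from legal.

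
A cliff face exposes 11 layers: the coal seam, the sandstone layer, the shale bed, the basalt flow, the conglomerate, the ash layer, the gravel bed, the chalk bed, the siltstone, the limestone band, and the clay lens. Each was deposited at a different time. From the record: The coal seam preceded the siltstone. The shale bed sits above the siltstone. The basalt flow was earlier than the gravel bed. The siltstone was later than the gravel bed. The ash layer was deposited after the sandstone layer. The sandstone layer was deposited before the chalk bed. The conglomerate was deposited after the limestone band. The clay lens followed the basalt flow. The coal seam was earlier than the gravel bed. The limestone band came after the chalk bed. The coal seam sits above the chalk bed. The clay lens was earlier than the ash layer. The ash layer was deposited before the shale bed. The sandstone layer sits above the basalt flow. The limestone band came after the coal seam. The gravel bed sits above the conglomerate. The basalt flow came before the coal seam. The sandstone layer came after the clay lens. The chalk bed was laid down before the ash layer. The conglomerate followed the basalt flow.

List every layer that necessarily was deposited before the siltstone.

Directly stated before the siltstone: the coal seam and the gravel bed.
The basalt flow reaches the siltstone via the basalt flow → the gravel bed → the siltstone.
The chalk bed reaches the siltstone via the chalk bed → the coal seam → the siltstone.
The clay lens reaches the siltstone via the clay lens → the sandstone layer → the chalk bed → the coal seam → the siltstone.
Likewise the conglomerate, the limestone band, and the sandstone layer each reach the siltstone by chaining the stated constraints.
No chain forces the ash layer (or any of the others) ahead of the siltstone.

the basalt flow, the chalk bed, the clay lens, the coal seam, the conglomerate, the gravel bed, the limestone band, the sandstone layer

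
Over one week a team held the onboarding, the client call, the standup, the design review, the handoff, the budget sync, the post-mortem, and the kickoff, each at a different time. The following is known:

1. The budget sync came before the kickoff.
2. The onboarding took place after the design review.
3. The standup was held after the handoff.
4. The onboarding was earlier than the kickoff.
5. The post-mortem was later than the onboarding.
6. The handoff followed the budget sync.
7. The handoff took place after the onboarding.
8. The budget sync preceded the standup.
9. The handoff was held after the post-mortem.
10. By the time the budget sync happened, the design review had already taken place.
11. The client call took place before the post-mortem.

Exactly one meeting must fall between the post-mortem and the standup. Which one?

Tracing the constraints gives the post-mortem → the handoff → the standup, so the handoff sits after the post-mortem and before the standup.
No other meeting is forced both after the post-mortem and before the standup.

the handoff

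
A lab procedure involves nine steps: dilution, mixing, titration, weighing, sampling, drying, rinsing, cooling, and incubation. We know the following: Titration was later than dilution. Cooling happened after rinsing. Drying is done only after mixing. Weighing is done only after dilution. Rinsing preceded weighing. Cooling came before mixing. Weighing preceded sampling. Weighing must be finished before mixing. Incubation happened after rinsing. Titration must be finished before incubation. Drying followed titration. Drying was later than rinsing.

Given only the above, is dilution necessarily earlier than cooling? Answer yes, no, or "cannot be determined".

No chain of stated constraints runs from dilution to cooling, and none runs from cooling to dilution either.
So the relative order of dilution and cooling is not fixed by the given facts.

cannot be determined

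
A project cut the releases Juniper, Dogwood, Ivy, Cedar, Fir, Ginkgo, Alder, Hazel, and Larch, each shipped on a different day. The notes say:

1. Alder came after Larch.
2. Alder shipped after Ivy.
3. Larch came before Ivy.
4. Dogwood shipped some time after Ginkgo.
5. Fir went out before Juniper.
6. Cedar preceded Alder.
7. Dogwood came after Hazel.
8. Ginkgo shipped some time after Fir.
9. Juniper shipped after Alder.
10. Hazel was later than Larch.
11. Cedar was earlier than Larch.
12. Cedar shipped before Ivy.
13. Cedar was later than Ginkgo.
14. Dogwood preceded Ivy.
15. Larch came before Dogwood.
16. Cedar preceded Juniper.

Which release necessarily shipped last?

Every other release has a chain of constraints placing it before Juniper, so Juniper is last.

Juniper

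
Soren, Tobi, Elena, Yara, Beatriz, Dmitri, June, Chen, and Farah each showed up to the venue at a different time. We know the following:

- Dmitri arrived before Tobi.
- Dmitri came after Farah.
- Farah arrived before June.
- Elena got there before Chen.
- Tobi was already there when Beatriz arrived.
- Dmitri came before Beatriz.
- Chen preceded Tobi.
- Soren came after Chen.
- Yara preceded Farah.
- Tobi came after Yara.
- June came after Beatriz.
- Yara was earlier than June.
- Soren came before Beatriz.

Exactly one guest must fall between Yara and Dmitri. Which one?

Tracing the constraints gives Yara → Farah → Dmitri, so Farah sits after Yara and before Dmitri.
No other guest is forced both after Yara and before Dmitri.

Farah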